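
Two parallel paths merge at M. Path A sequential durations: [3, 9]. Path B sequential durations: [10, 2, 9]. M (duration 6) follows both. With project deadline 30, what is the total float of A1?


Forward pass: ES(A1) = sum of predecessors on chain A = 0
EF = ES + duration = 0 + 3 = 3
Backward pass: LF(M) = deadline = 30; LS(M) = 30 - 6 = 24
LF(A1) = LS(M) - sum(successors on chain A) = 24 - 9 = 15
LS = LF - duration = 15 - 3 = 12
Total float = LS - ES = 12 - 0 = 12

12


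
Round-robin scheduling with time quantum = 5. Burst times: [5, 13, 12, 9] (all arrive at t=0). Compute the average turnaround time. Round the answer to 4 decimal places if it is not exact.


Time quantum = 5
Execution trace:
  J1 runs 5 units, time = 5
  J2 runs 5 units, time = 10
  J3 runs 5 units, time = 15
  J4 runs 5 units, time = 20
  J2 runs 5 units, time = 25
  J3 runs 5 units, time = 30
  J4 runs 4 units, time = 34
  J2 runs 3 units, time = 37
  J3 runs 2 units, time = 39
Finish times: [5, 37, 39, 34]
Average turnaround = 115/4 = 28.75

28.75


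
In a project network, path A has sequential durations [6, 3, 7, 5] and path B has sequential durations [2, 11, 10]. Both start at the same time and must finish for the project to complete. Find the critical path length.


Path A total = 6 + 3 + 7 + 5 = 21
Path B total = 2 + 11 + 10 = 23
Critical path = longest path = max(21, 23) = 23

23


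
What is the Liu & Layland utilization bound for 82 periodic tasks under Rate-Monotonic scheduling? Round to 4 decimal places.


Compute 2^(1/82) = 1.0084888420
Subtract 1: 1.0084888420 - 1 = 0.0084888420
Multiply by n: 82 * 0.0084888420 = 0.6960850440
Round to 4 dp: 0.6961

0.6961


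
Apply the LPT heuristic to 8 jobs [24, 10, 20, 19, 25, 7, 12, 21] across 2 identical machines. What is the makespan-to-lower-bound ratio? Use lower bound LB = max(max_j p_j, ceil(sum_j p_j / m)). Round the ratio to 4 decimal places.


LPT order: [25, 24, 21, 20, 19, 12, 10, 7]
Machine loads after assignment: [71, 67]
LPT makespan = 71
Lower bound = max(max_job, ceil(total/2)) = max(25, 69) = 69
Ratio = 71 / 69 = 1.029

1.029


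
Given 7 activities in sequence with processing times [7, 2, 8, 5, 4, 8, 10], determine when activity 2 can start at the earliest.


Activity 2 starts after activities 1 through 1 complete.
Predecessor durations: [7]
ES = 7 = 7

7


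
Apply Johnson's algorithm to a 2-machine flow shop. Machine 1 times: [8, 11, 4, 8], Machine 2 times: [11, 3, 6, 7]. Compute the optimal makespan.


Apply Johnson's rule:
  Group 1 (a <= b): [(3, 4, 6), (1, 8, 11)]
  Group 2 (a > b): [(4, 8, 7), (2, 11, 3)]
Optimal job order: [3, 1, 4, 2]
Schedule:
  Job 3: M1 done at 4, M2 done at 10
  Job 1: M1 done at 12, M2 done at 23
  Job 4: M1 done at 20, M2 done at 30
  Job 2: M1 done at 31, M2 done at 34
Makespan = 34

34


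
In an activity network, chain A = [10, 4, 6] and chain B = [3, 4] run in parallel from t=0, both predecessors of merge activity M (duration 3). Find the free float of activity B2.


ES(B2) = sum of predecessors on chain B = 3
EF(B2) = ES + duration = 3 + 4 = 7
Successor of B2 is M. ES(M) = max(sum(A), sum(B)) = max(20, 7) = 20
Free float = ES(successor) - EF(current) = 20 - 7 = 13

13


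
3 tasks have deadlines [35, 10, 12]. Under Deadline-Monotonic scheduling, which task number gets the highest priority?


Sort tasks by relative deadline (ascending):
  Task 2: deadline = 10
  Task 3: deadline = 12
  Task 1: deadline = 35
Priority order (highest first): [2, 3, 1]
Highest priority task = 2

2


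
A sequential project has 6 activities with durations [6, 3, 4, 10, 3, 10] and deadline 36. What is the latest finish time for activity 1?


LF(activity 1) = deadline - sum of successor durations
Successors: activities 2 through 6 with durations [3, 4, 10, 3, 10]
Sum of successor durations = 30
LF = 36 - 30 = 6

6


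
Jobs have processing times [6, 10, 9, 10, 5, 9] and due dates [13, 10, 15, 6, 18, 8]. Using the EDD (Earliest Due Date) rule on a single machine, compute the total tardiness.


Sort by due date (EDD order): [(10, 6), (9, 8), (10, 10), (6, 13), (9, 15), (5, 18)]
Compute completion times and tardiness:
  Job 1: p=10, d=6, C=10, tardiness=max(0,10-6)=4
  Job 2: p=9, d=8, C=19, tardiness=max(0,19-8)=11
  Job 3: p=10, d=10, C=29, tardiness=max(0,29-10)=19
  Job 4: p=6, d=13, C=35, tardiness=max(0,35-13)=22
  Job 5: p=9, d=15, C=44, tardiness=max(0,44-15)=29
  Job 6: p=5, d=18, C=49, tardiness=max(0,49-18)=31
Total tardiness = 116

116


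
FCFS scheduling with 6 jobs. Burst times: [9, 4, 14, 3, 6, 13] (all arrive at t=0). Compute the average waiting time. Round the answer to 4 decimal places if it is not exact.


FCFS order (as given): [9, 4, 14, 3, 6, 13]
Waiting times:
  Job 1: wait = 0
  Job 2: wait = 9
  Job 3: wait = 13
  Job 4: wait = 27
  Job 5: wait = 30
  Job 6: wait = 36
Sum of waiting times = 115
Average waiting time = 115/6 = 19.1667

19.1667


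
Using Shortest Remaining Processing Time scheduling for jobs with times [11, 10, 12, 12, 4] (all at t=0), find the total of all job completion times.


Since all jobs arrive at t=0, SRPT equals SPT ordering.
SPT order: [4, 10, 11, 12, 12]
Completion times:
  Job 1: p=4, C=4
  Job 2: p=10, C=14
  Job 3: p=11, C=25
  Job 4: p=12, C=37
  Job 5: p=12, C=49
Total completion time = 4 + 14 + 25 + 37 + 49 = 129

129


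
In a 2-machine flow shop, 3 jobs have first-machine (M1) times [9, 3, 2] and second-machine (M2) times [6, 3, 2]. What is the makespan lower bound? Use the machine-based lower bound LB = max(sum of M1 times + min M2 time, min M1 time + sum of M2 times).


LB1 = sum(M1 times) + min(M2 times) = 14 + 2 = 16
LB2 = min(M1 times) + sum(M2 times) = 2 + 11 = 13
Lower bound = max(LB1, LB2) = max(16, 13) = 16

16


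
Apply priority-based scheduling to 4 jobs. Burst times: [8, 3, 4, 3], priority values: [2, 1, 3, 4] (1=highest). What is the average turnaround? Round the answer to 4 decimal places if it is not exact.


Sort by priority (ascending = highest first):
Order: [(1, 3), (2, 8), (3, 4), (4, 3)]
Completion times:
  Priority 1, burst=3, C=3
  Priority 2, burst=8, C=11
  Priority 3, burst=4, C=15
  Priority 4, burst=3, C=18
Average turnaround = 47/4 = 11.75

11.75


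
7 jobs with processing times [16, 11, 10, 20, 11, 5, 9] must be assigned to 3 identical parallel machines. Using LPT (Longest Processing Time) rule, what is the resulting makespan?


Sort jobs in decreasing order (LPT): [20, 16, 11, 11, 10, 9, 5]
Assign each job to the least loaded machine:
  Machine 1: jobs [20, 9], load = 29
  Machine 2: jobs [16, 10], load = 26
  Machine 3: jobs [11, 11, 5], load = 27
Makespan = max load = 29

29


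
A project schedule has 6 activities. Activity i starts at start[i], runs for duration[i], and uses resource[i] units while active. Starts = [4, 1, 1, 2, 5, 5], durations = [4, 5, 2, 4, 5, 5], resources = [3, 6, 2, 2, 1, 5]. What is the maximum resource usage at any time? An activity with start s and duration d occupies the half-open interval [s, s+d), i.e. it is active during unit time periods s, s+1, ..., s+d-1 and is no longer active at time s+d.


Each activity i is active on [start_i, start_i + duration_i).
Compute total resource usage per time slot:
  t=0: active resources = [], total = 0
  t=1: active resources = [6, 2], total = 8
  t=2: active resources = [6, 2, 2], total = 10
  t=3: active resources = [6, 2], total = 8
  t=4: active resources = [3, 6, 2], total = 11
  t=5: active resources = [3, 6, 2, 1, 5], total = 17
  t=6: active resources = [3, 1, 5], total = 9
  t=7: active resources = [3, 1, 5], total = 9
  t=8: active resources = [1, 5], total = 6
  t=9: active resources = [1, 5], total = 6
Peak resource demand = 17

17


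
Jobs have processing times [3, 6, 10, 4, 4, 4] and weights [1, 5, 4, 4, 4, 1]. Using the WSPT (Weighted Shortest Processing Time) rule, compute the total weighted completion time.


Compute p/w ratios and sort ascending (WSPT): [(4, 4), (4, 4), (6, 5), (10, 4), (3, 1), (4, 1)]
Compute weighted completion times:
  Job (p=4,w=4): C=4, w*C=4*4=16
  Job (p=4,w=4): C=8, w*C=4*8=32
  Job (p=6,w=5): C=14, w*C=5*14=70
  Job (p=10,w=4): C=24, w*C=4*24=96
  Job (p=3,w=1): C=27, w*C=1*27=27
  Job (p=4,w=1): C=31, w*C=1*31=31
Total weighted completion time = 272

272


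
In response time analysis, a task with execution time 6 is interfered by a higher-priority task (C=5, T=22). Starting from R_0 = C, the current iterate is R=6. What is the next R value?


R_next = C + ceil(R_prev / T_hp) * C_hp
ceil(6 / 22) = ceil(0.2727) = 1
Interference = 1 * 5 = 5
R_next = 6 + 5 = 11

11


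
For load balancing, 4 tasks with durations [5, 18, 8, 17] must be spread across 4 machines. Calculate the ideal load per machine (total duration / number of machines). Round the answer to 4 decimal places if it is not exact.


Total processing time = 5 + 18 + 8 + 17 = 48
Number of machines = 4
Ideal balanced load = 48 / 4 = 12.0

12.0


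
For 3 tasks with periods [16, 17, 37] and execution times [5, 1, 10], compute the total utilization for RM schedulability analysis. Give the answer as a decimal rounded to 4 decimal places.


Compute individual utilizations (exact fractions):
  Task 1: C/T = 5/16 (approx. 0.3125)
  Task 2: C/T = 1/17 (approx. 0.0588)
  Task 3: C/T = 10/37 (approx. 0.2703)
Total utilization U = 5/16 + 1/17 + 10/37 = 6457/10064
Rounded to 4 decimal places: U = 0.6416
RM (Liu & Layland) bound for 3 tasks = 0.779763; compare with U = 6457/10064 (approx. 0.641594)
U <= bound, so schedulable by RM sufficient condition.

0.6416


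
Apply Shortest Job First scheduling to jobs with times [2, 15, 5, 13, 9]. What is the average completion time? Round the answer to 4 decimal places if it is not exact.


SJF order (ascending): [2, 5, 9, 13, 15]
Completion times:
  Job 1: burst=2, C=2
  Job 2: burst=5, C=7
  Job 3: burst=9, C=16
  Job 4: burst=13, C=29
  Job 5: burst=15, C=44
Average completion = 98/5 = 19.6

19.6


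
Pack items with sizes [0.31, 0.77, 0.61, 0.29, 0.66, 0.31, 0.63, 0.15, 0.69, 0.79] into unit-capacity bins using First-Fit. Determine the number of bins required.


Place items sequentially using First-Fit:
  Item 0.31 -> new Bin 1
  Item 0.77 -> new Bin 2
  Item 0.61 -> Bin 1 (now 0.92)
  Item 0.29 -> new Bin 3
  Item 0.66 -> Bin 3 (now 0.95)
  Item 0.31 -> new Bin 4
  Item 0.63 -> Bin 4 (now 0.94)
  Item 0.15 -> Bin 2 (now 0.92)
  Item 0.69 -> new Bin 5
  Item 0.79 -> new Bin 6
Total bins used = 6

6


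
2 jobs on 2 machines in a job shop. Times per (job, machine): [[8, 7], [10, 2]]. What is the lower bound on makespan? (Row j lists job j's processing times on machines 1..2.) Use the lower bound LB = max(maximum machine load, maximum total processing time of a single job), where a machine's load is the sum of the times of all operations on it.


Machine loads:
  Machine 1: 8 + 10 = 18
  Machine 2: 7 + 2 = 9
Max machine load = 18
Job totals:
  Job 1: 15
  Job 2: 12
Max job total = 15
Lower bound = max(18, 15) = 18

18


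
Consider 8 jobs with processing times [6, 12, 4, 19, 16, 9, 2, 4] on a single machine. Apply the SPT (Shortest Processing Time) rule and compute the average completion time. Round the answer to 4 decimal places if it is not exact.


Sort jobs by processing time (SPT order): [2, 4, 4, 6, 9, 12, 16, 19]
Compute completion times sequentially:
  Job 1: processing = 2, completes at 2
  Job 2: processing = 4, completes at 6
  Job 3: processing = 4, completes at 10
  Job 4: processing = 6, completes at 16
  Job 5: processing = 9, completes at 25
  Job 6: processing = 12, completes at 37
  Job 7: processing = 16, completes at 53
  Job 8: processing = 19, completes at 72
Sum of completion times = 221
Average completion time = 221/8 = 27.625

27.625


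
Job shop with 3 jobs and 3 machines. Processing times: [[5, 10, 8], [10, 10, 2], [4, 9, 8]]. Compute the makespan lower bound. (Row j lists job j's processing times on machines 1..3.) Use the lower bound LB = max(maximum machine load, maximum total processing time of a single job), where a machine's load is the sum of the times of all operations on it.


Machine loads:
  Machine 1: 5 + 10 + 4 = 19
  Machine 2: 10 + 10 + 9 = 29
  Machine 3: 8 + 2 + 8 = 18
Max machine load = 29
Job totals:
  Job 1: 23
  Job 2: 22
  Job 3: 21
Max job total = 23
Lower bound = max(29, 23) = 29

29


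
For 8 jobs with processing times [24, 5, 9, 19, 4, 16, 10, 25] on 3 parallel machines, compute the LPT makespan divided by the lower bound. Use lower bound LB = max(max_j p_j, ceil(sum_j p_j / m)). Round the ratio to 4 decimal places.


LPT order: [25, 24, 19, 16, 10, 9, 5, 4]
Machine loads after assignment: [39, 38, 35]
LPT makespan = 39
Lower bound = max(max_job, ceil(total/3)) = max(25, 38) = 38
Ratio = 39 / 38 = 1.0263

1.0263


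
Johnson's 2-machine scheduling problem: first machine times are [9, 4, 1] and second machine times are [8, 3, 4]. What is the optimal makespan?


Apply Johnson's rule:
  Group 1 (a <= b): [(3, 1, 4)]
  Group 2 (a > b): [(1, 9, 8), (2, 4, 3)]
Optimal job order: [3, 1, 2]
Schedule:
  Job 3: M1 done at 1, M2 done at 5
  Job 1: M1 done at 10, M2 done at 18
  Job 2: M1 done at 14, M2 done at 21
Makespan = 21

21


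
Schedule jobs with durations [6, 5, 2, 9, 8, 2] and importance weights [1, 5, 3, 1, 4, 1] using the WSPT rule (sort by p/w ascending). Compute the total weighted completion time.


Compute p/w ratios and sort ascending (WSPT): [(2, 3), (5, 5), (8, 4), (2, 1), (6, 1), (9, 1)]
Compute weighted completion times:
  Job (p=2,w=3): C=2, w*C=3*2=6
  Job (p=5,w=5): C=7, w*C=5*7=35
  Job (p=8,w=4): C=15, w*C=4*15=60
  Job (p=2,w=1): C=17, w*C=1*17=17
  Job (p=6,w=1): C=23, w*C=1*23=23
  Job (p=9,w=1): C=32, w*C=1*32=32
Total weighted completion time = 173

173


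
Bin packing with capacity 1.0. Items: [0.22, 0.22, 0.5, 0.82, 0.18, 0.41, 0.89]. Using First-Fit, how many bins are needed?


Place items sequentially using First-Fit:
  Item 0.22 -> new Bin 1
  Item 0.22 -> Bin 1 (now 0.44)
  Item 0.5 -> Bin 1 (now 0.94)
  Item 0.82 -> new Bin 2
  Item 0.18 -> Bin 2 (now 1.0)
  Item 0.41 -> new Bin 3
  Item 0.89 -> new Bin 4
Total bins used = 4

4


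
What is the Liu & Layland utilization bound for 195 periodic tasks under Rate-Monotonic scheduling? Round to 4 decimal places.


Compute 2^(1/195) = 1.0035609260
Subtract 1: 1.0035609260 - 1 = 0.0035609260
Multiply by n: 195 * 0.0035609260 = 0.6943805700
Round to 4 dp: 0.6944

0.6944


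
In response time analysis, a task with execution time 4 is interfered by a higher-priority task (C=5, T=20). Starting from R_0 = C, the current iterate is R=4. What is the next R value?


R_next = C + ceil(R_prev / T_hp) * C_hp
ceil(4 / 20) = ceil(0.2) = 1
Interference = 1 * 5 = 5
R_next = 4 + 5 = 9

9


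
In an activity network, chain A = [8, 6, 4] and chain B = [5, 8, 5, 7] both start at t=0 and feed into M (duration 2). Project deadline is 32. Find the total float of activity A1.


Forward pass: ES(A1) = sum of predecessors on chain A = 0
EF = ES + duration = 0 + 8 = 8
Backward pass: LF(M) = deadline = 32; LS(M) = 32 - 2 = 30
LF(A1) = LS(M) - sum(successors on chain A) = 30 - 10 = 20
LS = LF - duration = 20 - 8 = 12
Total float = LS - ES = 12 - 0 = 12

12


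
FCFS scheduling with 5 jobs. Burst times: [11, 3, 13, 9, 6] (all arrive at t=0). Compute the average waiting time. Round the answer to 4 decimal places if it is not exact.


FCFS order (as given): [11, 3, 13, 9, 6]
Waiting times:
  Job 1: wait = 0
  Job 2: wait = 11
  Job 3: wait = 14
  Job 4: wait = 27
  Job 5: wait = 36
Sum of waiting times = 88
Average waiting time = 88/5 = 17.6

17.6


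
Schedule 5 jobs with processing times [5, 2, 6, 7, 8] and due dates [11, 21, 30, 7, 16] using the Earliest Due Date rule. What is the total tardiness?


Sort by due date (EDD order): [(7, 7), (5, 11), (8, 16), (2, 21), (6, 30)]
Compute completion times and tardiness:
  Job 1: p=7, d=7, C=7, tardiness=max(0,7-7)=0
  Job 2: p=5, d=11, C=12, tardiness=max(0,12-11)=1
  Job 3: p=8, d=16, C=20, tardiness=max(0,20-16)=4
  Job 4: p=2, d=21, C=22, tardiness=max(0,22-21)=1
  Job 5: p=6, d=30, C=28, tardiness=max(0,28-30)=0
Total tardiness = 6

6


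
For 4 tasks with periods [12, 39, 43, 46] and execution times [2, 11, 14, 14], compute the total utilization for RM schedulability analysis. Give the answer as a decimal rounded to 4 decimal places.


Compute individual utilizations (exact fractions):
  Task 1: C/T = 2/12 = 1/6 (approx. 0.1667)
  Task 2: C/T = 11/39 (approx. 0.2821)
  Task 3: C/T = 14/43 (approx. 0.3256)
  Task 4: C/T = 14/46 = 7/23 (approx. 0.3043)
Total utilization U = 1/6 + 11/39 + 14/43 + 7/23 = 83209/77142
Rounded to 4 decimal places: U = 1.0786
RM (Liu & Layland) bound for 4 tasks = 0.756828; compare with U = 83209/77142 (approx. 1.078647)
U > 1, so the task set is not schedulable (processor overloaded).

1.0786


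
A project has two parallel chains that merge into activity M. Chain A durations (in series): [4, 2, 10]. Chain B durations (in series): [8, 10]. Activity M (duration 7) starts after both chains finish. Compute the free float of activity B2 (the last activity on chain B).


ES(B2) = sum of predecessors on chain B = 8
EF(B2) = ES + duration = 8 + 10 = 18
Successor of B2 is M. ES(M) = max(sum(A), sum(B)) = max(16, 18) = 18
Free float = ES(successor) - EF(current) = 18 - 18 = 0

0


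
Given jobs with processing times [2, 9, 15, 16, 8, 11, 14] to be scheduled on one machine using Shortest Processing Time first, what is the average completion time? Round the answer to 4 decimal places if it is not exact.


Sort jobs by processing time (SPT order): [2, 8, 9, 11, 14, 15, 16]
Compute completion times sequentially:
  Job 1: processing = 2, completes at 2
  Job 2: processing = 8, completes at 10
  Job 3: processing = 9, completes at 19
  Job 4: processing = 11, completes at 30
  Job 5: processing = 14, completes at 44
  Job 6: processing = 15, completes at 59
  Job 7: processing = 16, completes at 75
Sum of completion times = 239
Average completion time = 239/7 = 34.1429

34.1429


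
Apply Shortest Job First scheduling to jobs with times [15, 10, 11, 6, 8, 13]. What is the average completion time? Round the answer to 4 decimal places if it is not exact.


SJF order (ascending): [6, 8, 10, 11, 13, 15]
Completion times:
  Job 1: burst=6, C=6
  Job 2: burst=8, C=14
  Job 3: burst=10, C=24
  Job 4: burst=11, C=35
  Job 5: burst=13, C=48
  Job 6: burst=15, C=63
Average completion = 190/6 = 31.6667

31.6667


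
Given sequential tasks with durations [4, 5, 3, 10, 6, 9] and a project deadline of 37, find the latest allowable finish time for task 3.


LF(activity 3) = deadline - sum of successor durations
Successors: activities 4 through 6 with durations [10, 6, 9]
Sum of successor durations = 25
LF = 37 - 25 = 12

12


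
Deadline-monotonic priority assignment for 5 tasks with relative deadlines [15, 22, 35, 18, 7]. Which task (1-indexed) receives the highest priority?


Sort tasks by relative deadline (ascending):
  Task 5: deadline = 7
  Task 1: deadline = 15
  Task 4: deadline = 18
  Task 2: deadline = 22
  Task 3: deadline = 35
Priority order (highest first): [5, 1, 4, 2, 3]
Highest priority task = 5

5


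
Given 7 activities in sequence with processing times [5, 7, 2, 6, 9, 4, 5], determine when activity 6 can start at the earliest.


Activity 6 starts after activities 1 through 5 complete.
Predecessor durations: [5, 7, 2, 6, 9]
ES = 5 + 7 + 2 + 6 + 9 = 29

29


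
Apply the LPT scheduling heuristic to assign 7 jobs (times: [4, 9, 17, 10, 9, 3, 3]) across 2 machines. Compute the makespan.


Sort jobs in decreasing order (LPT): [17, 10, 9, 9, 4, 3, 3]
Assign each job to the least loaded machine:
  Machine 1: jobs [17, 9, 3], load = 29
  Machine 2: jobs [10, 9, 4, 3], load = 26
Makespan = max load = 29

29


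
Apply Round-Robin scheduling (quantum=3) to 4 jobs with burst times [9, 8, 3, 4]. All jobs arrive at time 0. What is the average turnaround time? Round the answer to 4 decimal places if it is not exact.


Time quantum = 3
Execution trace:
  J1 runs 3 units, time = 3
  J2 runs 3 units, time = 6
  J3 runs 3 units, time = 9
  J4 runs 3 units, time = 12
  J1 runs 3 units, time = 15
  J2 runs 3 units, time = 18
  J4 runs 1 units, time = 19
  J1 runs 3 units, time = 22
  J2 runs 2 units, time = 24
Finish times: [22, 24, 9, 19]
Average turnaround = 74/4 = 18.5

18.5


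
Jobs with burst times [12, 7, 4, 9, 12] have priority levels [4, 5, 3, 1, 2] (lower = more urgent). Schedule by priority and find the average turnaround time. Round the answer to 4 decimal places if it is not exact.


Sort by priority (ascending = highest first):
Order: [(1, 9), (2, 12), (3, 4), (4, 12), (5, 7)]
Completion times:
  Priority 1, burst=9, C=9
  Priority 2, burst=12, C=21
  Priority 3, burst=4, C=25
  Priority 4, burst=12, C=37
  Priority 5, burst=7, C=44
Average turnaround = 136/5 = 27.2

27.2


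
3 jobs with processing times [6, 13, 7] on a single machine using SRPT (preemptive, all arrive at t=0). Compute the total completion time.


Since all jobs arrive at t=0, SRPT equals SPT ordering.
SPT order: [6, 7, 13]
Completion times:
  Job 1: p=6, C=6
  Job 2: p=7, C=13
  Job 3: p=13, C=26
Total completion time = 6 + 13 + 26 = 45

45


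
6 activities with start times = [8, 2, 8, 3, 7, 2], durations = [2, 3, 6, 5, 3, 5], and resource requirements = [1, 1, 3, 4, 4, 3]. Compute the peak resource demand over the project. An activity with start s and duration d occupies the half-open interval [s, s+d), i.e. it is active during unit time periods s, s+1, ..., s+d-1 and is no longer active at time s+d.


Each activity i is active on [start_i, start_i + duration_i).
Compute total resource usage per time slot:
  t=0: active resources = [], total = 0
  t=1: active resources = [], total = 0
  t=2: active resources = [1, 3], total = 4
  t=3: active resources = [1, 4, 3], total = 8
  t=4: active resources = [1, 4, 3], total = 8
  t=5: active resources = [4, 3], total = 7
  t=6: active resources = [4, 3], total = 7
  t=7: active resources = [4, 4], total = 8
  t=8: active resources = [1, 3, 4], total = 8
  t=9: active resources = [1, 3, 4], total = 8
  t=10: active resources = [3], total = 3
  t=11: active resources = [3], total = 3
  t=12: active resources = [3], total = 3
  t=13: active resources = [3], total = 3
Peak resource demand = 8

8


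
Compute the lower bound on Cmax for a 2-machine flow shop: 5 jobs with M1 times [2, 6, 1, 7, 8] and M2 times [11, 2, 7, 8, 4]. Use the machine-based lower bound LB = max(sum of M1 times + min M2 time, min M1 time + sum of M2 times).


LB1 = sum(M1 times) + min(M2 times) = 24 + 2 = 26
LB2 = min(M1 times) + sum(M2 times) = 1 + 32 = 33
Lower bound = max(LB1, LB2) = max(26, 33) = 33

33


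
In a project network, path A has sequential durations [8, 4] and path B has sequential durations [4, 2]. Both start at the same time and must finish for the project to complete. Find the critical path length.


Path A total = 8 + 4 = 12
Path B total = 4 + 2 = 6
Critical path = longest path = max(12, 6) = 12

12


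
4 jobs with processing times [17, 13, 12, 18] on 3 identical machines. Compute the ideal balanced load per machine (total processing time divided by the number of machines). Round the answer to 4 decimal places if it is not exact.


Total processing time = 17 + 13 + 12 + 18 = 60
Number of machines = 3
Ideal balanced load = 60 / 3 = 20.0

20.0


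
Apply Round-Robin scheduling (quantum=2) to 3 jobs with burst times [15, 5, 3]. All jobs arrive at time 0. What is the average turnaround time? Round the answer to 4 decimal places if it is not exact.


Time quantum = 2
Execution trace:
  J1 runs 2 units, time = 2
  J2 runs 2 units, time = 4
  J3 runs 2 units, time = 6
  J1 runs 2 units, time = 8
  J2 runs 2 units, time = 10
  J3 runs 1 units, time = 11
  J1 runs 2 units, time = 13
  J2 runs 1 units, time = 14
  J1 runs 2 units, time = 16
  J1 runs 2 units, time = 18
  J1 runs 2 units, time = 20
  J1 runs 2 units, time = 22
  J1 runs 1 units, time = 23
Finish times: [23, 14, 11]
Average turnaround = 48/3 = 16.0

16.0


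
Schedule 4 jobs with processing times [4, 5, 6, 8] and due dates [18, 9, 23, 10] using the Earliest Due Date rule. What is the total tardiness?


Sort by due date (EDD order): [(5, 9), (8, 10), (4, 18), (6, 23)]
Compute completion times and tardiness:
  Job 1: p=5, d=9, C=5, tardiness=max(0,5-9)=0
  Job 2: p=8, d=10, C=13, tardiness=max(0,13-10)=3
  Job 3: p=4, d=18, C=17, tardiness=max(0,17-18)=0
  Job 4: p=6, d=23, C=23, tardiness=max(0,23-23)=0
Total tardiness = 3

3


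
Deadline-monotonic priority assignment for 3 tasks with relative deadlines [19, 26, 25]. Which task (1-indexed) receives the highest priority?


Sort tasks by relative deadline (ascending):
  Task 1: deadline = 19
  Task 3: deadline = 25
  Task 2: deadline = 26
Priority order (highest first): [1, 3, 2]
Highest priority task = 1

1


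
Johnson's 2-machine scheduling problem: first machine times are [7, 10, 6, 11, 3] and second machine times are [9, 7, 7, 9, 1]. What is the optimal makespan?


Apply Johnson's rule:
  Group 1 (a <= b): [(3, 6, 7), (1, 7, 9)]
  Group 2 (a > b): [(4, 11, 9), (2, 10, 7), (5, 3, 1)]
Optimal job order: [3, 1, 4, 2, 5]
Schedule:
  Job 3: M1 done at 6, M2 done at 13
  Job 1: M1 done at 13, M2 done at 22
  Job 4: M1 done at 24, M2 done at 33
  Job 2: M1 done at 34, M2 done at 41
  Job 5: M1 done at 37, M2 done at 42
Makespan = 42

42


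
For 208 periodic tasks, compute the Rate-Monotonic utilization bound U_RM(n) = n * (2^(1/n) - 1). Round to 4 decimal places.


Compute 2^(1/208) = 1.0033379971
Subtract 1: 1.0033379971 - 1 = 0.0033379971
Multiply by n: 208 * 0.0033379971 = 0.6943033968
Round to 4 dp: 0.6943

0.6943


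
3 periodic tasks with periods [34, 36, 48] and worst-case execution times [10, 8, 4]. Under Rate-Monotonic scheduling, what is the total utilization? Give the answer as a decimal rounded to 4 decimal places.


Compute individual utilizations (exact fractions):
  Task 1: C/T = 10/34 = 5/17 (approx. 0.2941)
  Task 2: C/T = 8/36 = 2/9 (approx. 0.2222)
  Task 3: C/T = 4/48 = 1/12 (approx. 0.0833)
Total utilization U = 5/17 + 2/9 + 1/12 = 367/612
Rounded to 4 decimal places: U = 0.5997
RM (Liu & Layland) bound for 3 tasks = 0.779763; compare with U = 367/612 (approx. 0.599673)
U <= bound, so schedulable by RM sufficient condition.

0.5997


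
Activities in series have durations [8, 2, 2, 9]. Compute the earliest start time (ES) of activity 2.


Activity 2 starts after activities 1 through 1 complete.
Predecessor durations: [8]
ES = 8 = 8

8


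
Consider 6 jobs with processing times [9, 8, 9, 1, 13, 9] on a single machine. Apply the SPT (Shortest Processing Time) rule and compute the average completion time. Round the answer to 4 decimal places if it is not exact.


Sort jobs by processing time (SPT order): [1, 8, 9, 9, 9, 13]
Compute completion times sequentially:
  Job 1: processing = 1, completes at 1
  Job 2: processing = 8, completes at 9
  Job 3: processing = 9, completes at 18
  Job 4: processing = 9, completes at 27
  Job 5: processing = 9, completes at 36
  Job 6: processing = 13, completes at 49
Sum of completion times = 140
Average completion time = 140/6 = 23.3333

23.3333


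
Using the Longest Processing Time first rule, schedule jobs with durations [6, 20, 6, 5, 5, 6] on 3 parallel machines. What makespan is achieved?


Sort jobs in decreasing order (LPT): [20, 6, 6, 6, 5, 5]
Assign each job to the least loaded machine:
  Machine 1: jobs [20], load = 20
  Machine 2: jobs [6, 6], load = 12
  Machine 3: jobs [6, 5, 5], load = 16
Makespan = max load = 20

20


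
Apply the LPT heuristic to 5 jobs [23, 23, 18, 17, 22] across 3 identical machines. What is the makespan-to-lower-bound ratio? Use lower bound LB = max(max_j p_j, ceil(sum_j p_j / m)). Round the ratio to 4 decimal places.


LPT order: [23, 23, 22, 18, 17]
Machine loads after assignment: [40, 23, 40]
LPT makespan = 40
Lower bound = max(max_job, ceil(total/3)) = max(23, 35) = 35
Ratio = 40 / 35 = 1.1429

1.1429


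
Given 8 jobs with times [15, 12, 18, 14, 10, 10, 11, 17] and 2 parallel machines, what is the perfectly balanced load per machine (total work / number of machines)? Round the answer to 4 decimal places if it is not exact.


Total processing time = 15 + 12 + 18 + 14 + 10 + 10 + 11 + 17 = 107
Number of machines = 2
Ideal balanced load = 107 / 2 = 53.5

53.5


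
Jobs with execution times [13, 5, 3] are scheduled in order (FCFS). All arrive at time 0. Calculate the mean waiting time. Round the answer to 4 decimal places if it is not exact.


FCFS order (as given): [13, 5, 3]
Waiting times:
  Job 1: wait = 0
  Job 2: wait = 13
  Job 3: wait = 18
Sum of waiting times = 31
Average waiting time = 31/3 = 10.3333

10.3333


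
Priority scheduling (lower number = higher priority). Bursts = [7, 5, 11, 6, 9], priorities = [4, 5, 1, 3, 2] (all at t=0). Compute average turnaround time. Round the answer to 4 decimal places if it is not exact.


Sort by priority (ascending = highest first):
Order: [(1, 11), (2, 9), (3, 6), (4, 7), (5, 5)]
Completion times:
  Priority 1, burst=11, C=11
  Priority 2, burst=9, C=20
  Priority 3, burst=6, C=26
  Priority 4, burst=7, C=33
  Priority 5, burst=5, C=38
Average turnaround = 128/5 = 25.6

25.6


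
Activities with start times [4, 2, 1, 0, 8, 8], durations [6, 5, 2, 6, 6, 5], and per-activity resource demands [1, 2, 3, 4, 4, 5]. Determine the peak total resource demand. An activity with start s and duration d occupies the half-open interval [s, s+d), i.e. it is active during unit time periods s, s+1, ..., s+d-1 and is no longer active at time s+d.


Each activity i is active on [start_i, start_i + duration_i).
Compute total resource usage per time slot:
  t=0: active resources = [4], total = 4
  t=1: active resources = [3, 4], total = 7
  t=2: active resources = [2, 3, 4], total = 9
  t=3: active resources = [2, 4], total = 6
  t=4: active resources = [1, 2, 4], total = 7
  t=5: active resources = [1, 2, 4], total = 7
  t=6: active resources = [1, 2], total = 3
  t=7: active resources = [1], total = 1
  t=8: active resources = [1, 4, 5], total = 10
  t=9: active resources = [1, 4, 5], total = 10
  t=10: active resources = [4, 5], total = 9
  t=11: active resources = [4, 5], total = 9
  t=12: active resources = [4, 5], total = 9
  t=13: active resources = [4], total = 4
Peak resource demand = 10

10


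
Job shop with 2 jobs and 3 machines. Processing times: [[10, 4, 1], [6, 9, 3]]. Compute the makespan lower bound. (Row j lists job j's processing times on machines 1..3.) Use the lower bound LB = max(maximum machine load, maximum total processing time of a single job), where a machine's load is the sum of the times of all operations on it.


Machine loads:
  Machine 1: 10 + 6 = 16
  Machine 2: 4 + 9 = 13
  Machine 3: 1 + 3 = 4
Max machine load = 16
Job totals:
  Job 1: 15
  Job 2: 18
Max job total = 18
Lower bound = max(16, 18) = 18

18


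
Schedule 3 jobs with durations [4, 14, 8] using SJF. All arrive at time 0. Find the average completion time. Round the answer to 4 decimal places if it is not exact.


SJF order (ascending): [4, 8, 14]
Completion times:
  Job 1: burst=4, C=4
  Job 2: burst=8, C=12
  Job 3: burst=14, C=26
Average completion = 42/3 = 14.0

14.0


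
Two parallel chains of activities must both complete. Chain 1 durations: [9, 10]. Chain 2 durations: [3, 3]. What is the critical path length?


Path A total = 9 + 10 = 19
Path B total = 3 + 3 = 6
Critical path = longest path = max(19, 6) = 19

19


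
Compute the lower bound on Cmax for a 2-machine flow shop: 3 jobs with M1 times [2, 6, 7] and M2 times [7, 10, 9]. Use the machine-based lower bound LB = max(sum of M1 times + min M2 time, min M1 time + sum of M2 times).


LB1 = sum(M1 times) + min(M2 times) = 15 + 7 = 22
LB2 = min(M1 times) + sum(M2 times) = 2 + 26 = 28
Lower bound = max(LB1, LB2) = max(22, 28) = 28

28


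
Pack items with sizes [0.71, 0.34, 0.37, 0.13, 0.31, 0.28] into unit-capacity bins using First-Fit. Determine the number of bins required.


Place items sequentially using First-Fit:
  Item 0.71 -> new Bin 1
  Item 0.34 -> new Bin 2
  Item 0.37 -> Bin 2 (now 0.71)
  Item 0.13 -> Bin 1 (now 0.84)
  Item 0.31 -> new Bin 3
  Item 0.28 -> Bin 2 (now 0.99)
Total bins used = 3

3


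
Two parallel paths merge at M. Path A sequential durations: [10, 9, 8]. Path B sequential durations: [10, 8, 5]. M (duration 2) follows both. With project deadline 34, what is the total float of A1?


Forward pass: ES(A1) = sum of predecessors on chain A = 0
EF = ES + duration = 0 + 10 = 10
Backward pass: LF(M) = deadline = 34; LS(M) = 34 - 2 = 32
LF(A1) = LS(M) - sum(successors on chain A) = 32 - 17 = 15
LS = LF - duration = 15 - 10 = 5
Total float = LS - ES = 5 - 0 = 5

5


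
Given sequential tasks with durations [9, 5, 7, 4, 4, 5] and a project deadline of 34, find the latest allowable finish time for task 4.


LF(activity 4) = deadline - sum of successor durations
Successors: activities 5 through 6 with durations [4, 5]
Sum of successor durations = 9
LF = 34 - 9 = 25

25


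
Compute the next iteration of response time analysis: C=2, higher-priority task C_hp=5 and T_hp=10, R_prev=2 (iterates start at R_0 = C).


R_next = C + ceil(R_prev / T_hp) * C_hp
ceil(2 / 10) = ceil(0.2) = 1
Interference = 1 * 5 = 5
R_next = 2 + 5 = 7

7


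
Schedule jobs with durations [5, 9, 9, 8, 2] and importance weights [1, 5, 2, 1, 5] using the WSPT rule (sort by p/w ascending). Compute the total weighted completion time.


Compute p/w ratios and sort ascending (WSPT): [(2, 5), (9, 5), (9, 2), (5, 1), (8, 1)]
Compute weighted completion times:
  Job (p=2,w=5): C=2, w*C=5*2=10
  Job (p=9,w=5): C=11, w*C=5*11=55
  Job (p=9,w=2): C=20, w*C=2*20=40
  Job (p=5,w=1): C=25, w*C=1*25=25
  Job (p=8,w=1): C=33, w*C=1*33=33
Total weighted completion time = 163

163


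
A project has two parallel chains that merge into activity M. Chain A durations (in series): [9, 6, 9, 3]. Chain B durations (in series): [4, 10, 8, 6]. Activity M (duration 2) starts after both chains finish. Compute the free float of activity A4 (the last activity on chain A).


ES(A4) = sum of predecessors on chain A = 24
EF(A4) = ES + duration = 24 + 3 = 27
Successor of A4 is M. ES(M) = max(sum(A), sum(B)) = max(27, 28) = 28
Free float = ES(successor) - EF(current) = 28 - 27 = 1

1


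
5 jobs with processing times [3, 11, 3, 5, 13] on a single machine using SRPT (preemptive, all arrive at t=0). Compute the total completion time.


Since all jobs arrive at t=0, SRPT equals SPT ordering.
SPT order: [3, 3, 5, 11, 13]
Completion times:
  Job 1: p=3, C=3
  Job 2: p=3, C=6
  Job 3: p=5, C=11
  Job 4: p=11, C=22
  Job 5: p=13, C=35
Total completion time = 3 + 6 + 11 + 22 + 35 = 77

77


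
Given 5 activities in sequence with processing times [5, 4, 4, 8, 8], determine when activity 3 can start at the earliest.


Activity 3 starts after activities 1 through 2 complete.
Predecessor durations: [5, 4]
ES = 5 + 4 = 9

9


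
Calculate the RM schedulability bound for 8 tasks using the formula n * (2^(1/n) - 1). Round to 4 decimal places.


Compute 2^(1/8) = 1.0905077327
Subtract 1: 1.0905077327 - 1 = 0.0905077327
Multiply by n: 8 * 0.0905077327 = 0.7240618616
Round to 4 dp: 0.7241

0.7241


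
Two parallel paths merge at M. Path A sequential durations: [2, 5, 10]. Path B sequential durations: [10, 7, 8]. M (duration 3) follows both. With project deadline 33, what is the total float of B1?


Forward pass: ES(B1) = sum of predecessors on chain B = 0
EF = ES + duration = 0 + 10 = 10
Backward pass: LF(M) = deadline = 33; LS(M) = 33 - 3 = 30
LF(B1) = LS(M) - sum(successors on chain B) = 30 - 15 = 15
LS = LF - duration = 15 - 10 = 5
Total float = LS - ES = 5 - 0 = 5

5


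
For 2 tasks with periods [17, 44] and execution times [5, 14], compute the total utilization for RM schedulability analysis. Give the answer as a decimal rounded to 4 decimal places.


Compute individual utilizations (exact fractions):
  Task 1: C/T = 5/17 (approx. 0.2941)
  Task 2: C/T = 14/44 = 7/22 (approx. 0.3182)
Total utilization U = 5/17 + 7/22 = 229/374
Rounded to 4 decimal places: U = 0.6123
RM (Liu & Layland) bound for 2 tasks = 0.828427; compare with U = 229/374 (approx. 0.612299)
U <= bound, so schedulable by RM sufficient condition.

0.6123


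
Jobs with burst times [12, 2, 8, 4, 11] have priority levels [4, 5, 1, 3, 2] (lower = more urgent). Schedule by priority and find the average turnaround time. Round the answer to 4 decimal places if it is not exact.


Sort by priority (ascending = highest first):
Order: [(1, 8), (2, 11), (3, 4), (4, 12), (5, 2)]
Completion times:
  Priority 1, burst=8, C=8
  Priority 2, burst=11, C=19
  Priority 3, burst=4, C=23
  Priority 4, burst=12, C=35
  Priority 5, burst=2, C=37
Average turnaround = 122/5 = 24.4

24.4


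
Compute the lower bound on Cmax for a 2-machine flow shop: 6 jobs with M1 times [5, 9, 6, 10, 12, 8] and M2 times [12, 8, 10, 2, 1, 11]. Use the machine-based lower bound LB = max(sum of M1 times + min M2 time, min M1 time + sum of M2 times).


LB1 = sum(M1 times) + min(M2 times) = 50 + 1 = 51
LB2 = min(M1 times) + sum(M2 times) = 5 + 44 = 49
Lower bound = max(LB1, LB2) = max(51, 49) = 51

51


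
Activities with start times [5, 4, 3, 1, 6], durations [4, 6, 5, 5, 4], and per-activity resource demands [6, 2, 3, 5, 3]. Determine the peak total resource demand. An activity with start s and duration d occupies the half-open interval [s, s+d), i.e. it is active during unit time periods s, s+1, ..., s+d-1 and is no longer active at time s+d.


Each activity i is active on [start_i, start_i + duration_i).
Compute total resource usage per time slot:
  t=0: active resources = [], total = 0
  t=1: active resources = [5], total = 5
  t=2: active resources = [5], total = 5
  t=3: active resources = [3, 5], total = 8
  t=4: active resources = [2, 3, 5], total = 10
  t=5: active resources = [6, 2, 3, 5], total = 16
  t=6: active resources = [6, 2, 3, 3], total = 14
  t=7: active resources = [6, 2, 3, 3], total = 14
  t=8: active resources = [6, 2, 3], total = 11
  t=9: active resources = [2, 3], total = 5
Peak resource demand = 16

16


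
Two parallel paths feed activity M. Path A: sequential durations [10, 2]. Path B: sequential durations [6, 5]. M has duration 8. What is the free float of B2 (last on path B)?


ES(B2) = sum of predecessors on chain B = 6
EF(B2) = ES + duration = 6 + 5 = 11
Successor of B2 is M. ES(M) = max(sum(A), sum(B)) = max(12, 11) = 12
Free float = ES(successor) - EF(current) = 12 - 11 = 1

1


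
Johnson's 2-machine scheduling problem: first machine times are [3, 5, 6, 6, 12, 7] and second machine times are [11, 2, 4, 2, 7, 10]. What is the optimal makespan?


Apply Johnson's rule:
  Group 1 (a <= b): [(1, 3, 11), (6, 7, 10)]
  Group 2 (a > b): [(5, 12, 7), (3, 6, 4), (2, 5, 2), (4, 6, 2)]
Optimal job order: [1, 6, 5, 3, 2, 4]
Schedule:
  Job 1: M1 done at 3, M2 done at 14
  Job 6: M1 done at 10, M2 done at 24
  Job 5: M1 done at 22, M2 done at 31
  Job 3: M1 done at 28, M2 done at 35
  Job 2: M1 done at 33, M2 done at 37
  Job 4: M1 done at 39, M2 done at 41
Makespan = 41

41


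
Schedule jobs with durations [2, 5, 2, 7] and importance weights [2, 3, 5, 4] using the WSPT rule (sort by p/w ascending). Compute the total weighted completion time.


Compute p/w ratios and sort ascending (WSPT): [(2, 5), (2, 2), (5, 3), (7, 4)]
Compute weighted completion times:
  Job (p=2,w=5): C=2, w*C=5*2=10
  Job (p=2,w=2): C=4, w*C=2*4=8
  Job (p=5,w=3): C=9, w*C=3*9=27
  Job (p=7,w=4): C=16, w*C=4*16=64
Total weighted completion time = 109

109


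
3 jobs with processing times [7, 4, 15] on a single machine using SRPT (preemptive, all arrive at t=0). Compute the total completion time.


Since all jobs arrive at t=0, SRPT equals SPT ordering.
SPT order: [4, 7, 15]
Completion times:
  Job 1: p=4, C=4
  Job 2: p=7, C=11
  Job 3: p=15, C=26
Total completion time = 4 + 11 + 26 = 41

41
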